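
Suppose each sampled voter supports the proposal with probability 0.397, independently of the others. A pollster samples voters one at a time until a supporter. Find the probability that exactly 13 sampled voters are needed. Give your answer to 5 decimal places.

Geometric (trials to first success), p = 0.397.
P(Y = 13) = (1−p)^12 · p = 0.002311 · 0.397 = 0.0009175

0.00092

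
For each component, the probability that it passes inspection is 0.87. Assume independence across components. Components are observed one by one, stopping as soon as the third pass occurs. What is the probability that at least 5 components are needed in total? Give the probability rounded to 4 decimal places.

0.0847

Needing more than 4 components ⇔ fewer than 3 successes in the first 4. With X ~ Binomial(4, 0.87), P(Y > 4) = P(X ≤ 2).
  k=0: C(4,0)·0.87^0·0.13^4 = 0.000286
  k=1: C(4,1)·0.87^1·0.13^3 = 0.007646
  k=2: C(4,2)·0.87^2·0.13^2 = 0.076750
P(X ≤ 2) = 0.084681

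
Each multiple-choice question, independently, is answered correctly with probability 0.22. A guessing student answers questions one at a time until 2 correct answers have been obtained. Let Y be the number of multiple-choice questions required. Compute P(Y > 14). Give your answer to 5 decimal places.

0.15269

Needing more than 14 multiple-choice questions ⇔ fewer than 2 successes in the first 14. With X ~ Binomial(14, 0.22), P(Y > 14) = P(X ≤ 1).
  k=0: C(14,0)·0.22^0·0.78^14 = 0.0308549
  k=1: C(14,1)·0.22^1·0.78^13 = 0.1218374
P(X ≤ 1) = 0.1526923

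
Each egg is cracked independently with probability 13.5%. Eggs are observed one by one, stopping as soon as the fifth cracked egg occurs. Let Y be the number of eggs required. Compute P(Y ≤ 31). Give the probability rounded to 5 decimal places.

0.40964

Finishing within 31 eggs ⇔ at least 5 successes in the first 31. With X ~ Binomial(31, 0.135), P(Y ≤ 31) = 1 − P(X ≤ 4).
  k=0: C(31,0)·0.135^0·0.865^31 = 0.0111558
  k=1: C(31,1)·0.135^1·0.865^30 = 0.0539733
  k=2: C(31,2)·0.135^2·0.865^29 = 0.1263536
  k=3: C(31,3)·0.135^3·0.865^28 = 0.1906259
  k=4: C(31,4)·0.135^4·0.865^27 = 0.2082561
1 − 0.5903647 = 0.4096353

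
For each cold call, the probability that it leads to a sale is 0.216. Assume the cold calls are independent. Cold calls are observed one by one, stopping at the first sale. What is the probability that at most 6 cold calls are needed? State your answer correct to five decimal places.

0.76778

Y = number of cold calls to the first success; geometric, p = 0.216.
P(Y ≤ 6) = 1 − (1−p)^6 = 1 − 0.2322183 = 0.7677817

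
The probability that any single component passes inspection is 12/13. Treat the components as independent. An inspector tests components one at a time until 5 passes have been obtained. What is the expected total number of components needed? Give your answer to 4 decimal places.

5.4167

Y = total components until the fifth success; negative binomial with r=5, p=0.923077.
E[Y] = r / p = 5 / 0.923077 = 5.416667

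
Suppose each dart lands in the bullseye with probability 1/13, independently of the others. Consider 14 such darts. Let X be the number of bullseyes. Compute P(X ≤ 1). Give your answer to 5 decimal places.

0.70652

X ~ Binomial(14, 0.076923); P(X ≤ 1) = Σ C(14,k) p^k (1−p)^(14−k) over k:
  k=0: C(14,0)·0.076923^0·0.923077^14 = 0.3260848
  k=1: C(14,1)·0.076923^1·0.923077^13 = 0.3804322
Total = 0.7065170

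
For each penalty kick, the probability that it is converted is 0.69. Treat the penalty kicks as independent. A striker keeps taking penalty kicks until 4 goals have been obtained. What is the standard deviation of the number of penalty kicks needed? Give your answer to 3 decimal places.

Y = total penalty kicks until the fourth success; negative binomial with r=4, p=0.69.
SD(Y) = √[r(1−p)/p²] = √(2.60449) = 1.61384

1.614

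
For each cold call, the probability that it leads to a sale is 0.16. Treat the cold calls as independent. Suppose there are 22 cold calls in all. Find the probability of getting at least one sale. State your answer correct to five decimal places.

0.97842

P(at least one) = 1 − P(none) = 1 − (1 − 0.16)^22
= 1 − 0.0215846 = 0.9784154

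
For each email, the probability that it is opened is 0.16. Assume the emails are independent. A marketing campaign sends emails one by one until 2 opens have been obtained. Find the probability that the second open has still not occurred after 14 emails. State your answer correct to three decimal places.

Needing more than 14 emails ⇔ fewer than 2 successes in the first 14. With X ~ Binomial(14, 0.16), P(Y > 14) = P(X ≤ 1).
  k=0: C(14,0)·0.16^0·0.84^14 = 0.08708
  k=1: C(14,1)·0.16^1·0.84^13 = 0.23221
P(X ≤ 1) = 0.31929

0.319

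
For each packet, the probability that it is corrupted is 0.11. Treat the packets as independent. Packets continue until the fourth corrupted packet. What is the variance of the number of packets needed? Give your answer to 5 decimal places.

Y = total packets until the fourth success; negative binomial with r=4, p=0.11.
Var(Y) = r(1−p)/p² = 4·0.89 / 0.11² = 294.2148760

294.21488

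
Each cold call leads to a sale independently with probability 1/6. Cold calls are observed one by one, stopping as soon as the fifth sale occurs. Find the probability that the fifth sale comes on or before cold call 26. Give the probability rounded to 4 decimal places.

Finishing within 26 cold calls ⇔ at least 5 successes in the first 26. With X ~ Binomial(26, 0.166667), P(Y ≤ 26) = 1 − P(X ≤ 4).
  k=0: C(26,0)·0.166667^0·0.833333^26 = 0.008735
  k=1: C(26,1)·0.166667^1·0.833333^25 = 0.045425
  k=2: C(26,2)·0.166667^2·0.833333^24 = 0.113561
  k=3: C(26,3)·0.166667^3·0.833333^23 = 0.181698
  k=4: C(26,4)·0.166667^4·0.833333^22 = 0.208953
1 − 0.558373 = 0.441627

0.4416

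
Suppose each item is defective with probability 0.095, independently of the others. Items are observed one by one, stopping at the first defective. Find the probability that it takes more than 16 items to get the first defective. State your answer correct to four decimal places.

0.2025

Y = number of items to the first success; geometric, p = 0.095.
P(Y > 16) = P(first 16 all fail) = (1−p)^16 = 0.202478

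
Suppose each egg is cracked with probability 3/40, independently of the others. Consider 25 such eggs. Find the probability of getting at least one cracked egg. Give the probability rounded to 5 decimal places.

P(at least one) = 1 − P(none) = 1 − (1 − 0.075)^25
= 1 − 0.1424109 = 0.8575891

0.85759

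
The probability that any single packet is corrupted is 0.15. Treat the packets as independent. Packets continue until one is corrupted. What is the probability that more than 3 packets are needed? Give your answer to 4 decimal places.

Y = number of packets to the first success; geometric, p = 0.15.
P(Y > 3) = P(first 3 all fail) = (1−p)^3 = 0.614125

0.6141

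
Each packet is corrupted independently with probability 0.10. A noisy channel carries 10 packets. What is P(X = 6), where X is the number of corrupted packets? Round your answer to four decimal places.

X ~ Binomial(n=10, p=0.10).
P(X=6) = C(10,6) · p^6 · (1−p)^4
= 210 · 1e-06 · 0.6561 = 0.000138

0.0001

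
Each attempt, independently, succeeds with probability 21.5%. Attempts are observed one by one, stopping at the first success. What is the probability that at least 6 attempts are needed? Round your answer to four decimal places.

0.2981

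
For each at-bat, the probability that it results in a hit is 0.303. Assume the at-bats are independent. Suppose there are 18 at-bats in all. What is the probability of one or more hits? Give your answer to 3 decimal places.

P(at least one) = 1 − P(none) = 1 − (1 − 0.303)^18
= 1 − 0.00151 = 0.99849

0.998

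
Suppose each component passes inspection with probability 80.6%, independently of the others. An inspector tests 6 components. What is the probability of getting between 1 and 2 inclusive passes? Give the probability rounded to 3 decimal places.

0.015

X ~ Binomial(6, 0.806); P(1 ≤ X ≤ 2) = Σ C(6,k) p^k (1−p)^(6−k) over k:
  k=1: C(6,1)·0.806^1·0.194^5 = 0.00133
  k=2: C(6,2)·0.806^2·0.194^4 = 0.01380
Total = 0.01513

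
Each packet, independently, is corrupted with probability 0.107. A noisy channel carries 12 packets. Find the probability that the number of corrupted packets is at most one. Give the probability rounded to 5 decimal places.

0.62694

X ~ Binomial(12, 0.107); P(X ≤ 1) = Σ C(12,k) p^k (1−p)^(12−k) over k:
  k=0: C(12,0)·0.107^0·0.893^12 = 0.2571683
  k=1: C(12,1)·0.107^1·0.893^11 = 0.3697695
Total = 0.6269378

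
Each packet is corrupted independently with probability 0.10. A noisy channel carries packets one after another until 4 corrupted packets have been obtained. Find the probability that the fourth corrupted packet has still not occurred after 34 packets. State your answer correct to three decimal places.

0.554

Needing more than 34 packets ⇔ fewer than 4 successes in the first 34. With X ~ Binomial(34, 0.10), P(Y > 34) = P(X ≤ 3).
  k=0: C(34,0)·0.10^0·0.90^34 = 0.02781
  k=1: C(34,1)·0.10^1·0.90^33 = 0.10507
  k=2: C(34,2)·0.10^2·0.90^32 = 0.19263
  k=3: C(34,3)·0.10^3·0.90^31 = 0.22830
P(X ≤ 3) = 0.55382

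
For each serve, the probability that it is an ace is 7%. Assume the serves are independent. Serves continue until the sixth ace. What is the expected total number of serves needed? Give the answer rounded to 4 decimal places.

85.7143

Y = total serves until the sixth success; negative binomial with r=6, p=0.07.
E[Y] = r / p = 6 / 0.07 = 85.714286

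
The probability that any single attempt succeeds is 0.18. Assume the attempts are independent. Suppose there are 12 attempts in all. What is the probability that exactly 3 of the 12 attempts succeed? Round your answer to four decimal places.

0.2151

X ~ Binomial(n=12, p=0.18).
P(X=3) = C(12,3) · p^3 · (1−p)^9
= 220 · 0.005832 · 0.16762 = 0.215063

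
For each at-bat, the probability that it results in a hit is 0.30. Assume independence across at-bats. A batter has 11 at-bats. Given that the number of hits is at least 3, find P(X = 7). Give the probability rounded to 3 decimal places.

0.025

X ~ Binomial(11, 0.30). Want P(X=7 | X≥3) = P(X=7) / P(X≥3).
P(X=7) = C(11,7)·0.30^7·0.70^4 = 0.01733
P(X≥3) = 1 − 0.01977 − 0.09322 − 0.19975 = 0.68726
Ratio = 0.01733 / 0.68726 = 0.02521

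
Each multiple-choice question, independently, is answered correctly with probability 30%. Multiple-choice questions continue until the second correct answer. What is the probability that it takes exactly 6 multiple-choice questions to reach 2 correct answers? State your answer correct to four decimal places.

Y = trial on which the second success occurs; negative binomial, r=2, p=0.30.
P(Y=6) = C(5,1) · p^2 · (1−p)^4
= 5 · 0.09 · 0.2401 = 0.108045

0.1080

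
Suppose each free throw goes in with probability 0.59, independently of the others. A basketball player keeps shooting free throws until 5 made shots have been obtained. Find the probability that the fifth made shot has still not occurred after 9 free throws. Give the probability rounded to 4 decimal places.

Needing more than 9 free throws ⇔ fewer than 5 successes in the first 9. With X ~ Binomial(9, 0.59), P(Y > 9) = P(X ≤ 4).
  k=0: C(9,0)·0.59^0·0.41^9 = 0.000327
  k=1: C(9,1)·0.59^1·0.41^8 = 0.004240
  k=2: C(9,2)·0.59^2·0.41^7 = 0.024406
  k=3: C(9,3)·0.59^3·0.41^6 = 0.081948
  k=4: C(9,4)·0.59^4·0.41^5 = 0.176888
P(X ≤ 4) = 0.287809

0.2878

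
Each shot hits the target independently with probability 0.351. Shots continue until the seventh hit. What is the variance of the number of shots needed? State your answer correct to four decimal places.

Y = total shots until the seventh success; negative binomial with r=7, p=0.351.
Var(Y) = r(1−p)/p² = 7·0.649 / 0.351² = 36.874701

36.8747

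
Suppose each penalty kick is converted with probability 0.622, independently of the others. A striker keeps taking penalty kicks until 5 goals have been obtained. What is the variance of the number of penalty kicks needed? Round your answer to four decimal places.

Y = total penalty kicks until the fifth success; negative binomial with r=5, p=0.622.
Var(Y) = r(1−p)/p² = 5·0.378 / 0.622² = 4.885185

4.8852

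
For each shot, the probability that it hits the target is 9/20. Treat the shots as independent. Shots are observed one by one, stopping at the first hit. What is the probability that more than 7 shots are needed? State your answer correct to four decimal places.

Y = number of shots to the first success; geometric, p = 0.45.
P(Y > 7) = P(first 7 all fail) = (1−p)^7 = 0.015224

0.0152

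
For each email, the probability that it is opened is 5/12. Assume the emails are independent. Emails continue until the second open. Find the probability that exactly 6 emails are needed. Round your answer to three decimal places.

Y = trial on which the second success occurs; negative binomial, r=2, p=0.416667.
P(Y=6) = C(5,1) · p^2 · (1−p)^4
= 5 · 0.17361 · 0.11579 = 0.10051

0.101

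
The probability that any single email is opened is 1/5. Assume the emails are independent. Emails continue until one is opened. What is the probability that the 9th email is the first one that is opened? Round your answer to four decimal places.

0.0336

Geometric (trials to first success), p = 0.20.
P(Y = 9) = (1−p)^8 · p = 0.16777 · 0.20 = 0.033554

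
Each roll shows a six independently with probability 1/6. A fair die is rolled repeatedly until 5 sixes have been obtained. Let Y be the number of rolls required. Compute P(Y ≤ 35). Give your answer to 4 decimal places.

0.7157

Finishing within 35 rolls ⇔ at least 5 successes in the first 35. With X ~ Binomial(35, 0.166667), P(Y ≤ 35) = 1 − P(X ≤ 4).
  k=0: C(35,0)·0.166667^0·0.833333^35 = 0.001693
  k=1: C(35,1)·0.166667^1·0.833333^34 = 0.011851
  k=2: C(35,2)·0.166667^2·0.833333^33 = 0.040293
  k=3: C(35,3)·0.166667^3·0.833333^32 = 0.088645
  k=4: C(35,4)·0.166667^4·0.833333^31 = 0.141833
1 − 0.284315 = 0.715685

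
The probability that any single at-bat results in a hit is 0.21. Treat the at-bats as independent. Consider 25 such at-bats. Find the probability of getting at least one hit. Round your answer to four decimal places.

0.9972

P(at least one) = 1 − P(none) = 1 − (1 − 0.21)^25
= 1 − 0.002759 = 0.997241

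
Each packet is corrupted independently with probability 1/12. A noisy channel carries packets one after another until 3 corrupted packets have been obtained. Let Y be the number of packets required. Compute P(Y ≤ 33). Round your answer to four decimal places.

0.5264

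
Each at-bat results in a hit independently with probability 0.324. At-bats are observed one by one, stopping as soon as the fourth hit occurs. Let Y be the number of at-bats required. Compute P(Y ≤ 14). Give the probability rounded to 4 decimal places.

Finishing within 14 at-bats ⇔ at least 4 successes in the first 14. With X ~ Binomial(14, 0.324), P(Y ≤ 14) = 1 − P(X ≤ 3).
  k=0: C(14,0)·0.324^0·0.676^14 = 0.004162
  k=1: C(14,1)·0.324^1·0.676^13 = 0.027924
  k=2: C(14,2)·0.324^2·0.676^12 = 0.086994
  k=3: C(14,3)·0.324^3·0.676^11 = 0.166782
1 − 0.285863 = 0.714137

0.7141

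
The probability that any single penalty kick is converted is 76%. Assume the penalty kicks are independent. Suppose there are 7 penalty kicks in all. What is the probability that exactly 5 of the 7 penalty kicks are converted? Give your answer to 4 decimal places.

X ~ Binomial(n=7, p=0.76).
P(X=5) = C(7,5) · p^5 · (1−p)^2
= 21 · 0.25355 · 0.0576 = 0.306697

0.3067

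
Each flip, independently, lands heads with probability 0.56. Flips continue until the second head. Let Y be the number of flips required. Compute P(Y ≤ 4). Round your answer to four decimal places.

0.7717

Finishing within 4 flips ⇔ at least 2 successes in the first 4. With X ~ Binomial(4, 0.56), P(Y ≤ 4) = 1 − P(X ≤ 1).
  k=0: C(4,0)·0.56^0·0.44^4 = 0.037481
  k=1: C(4,1)·0.56^1·0.44^3 = 0.190812
1 − 0.228293 = 0.771707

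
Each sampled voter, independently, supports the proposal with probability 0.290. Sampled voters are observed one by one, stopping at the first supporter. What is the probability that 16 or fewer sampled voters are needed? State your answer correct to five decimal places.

0.99583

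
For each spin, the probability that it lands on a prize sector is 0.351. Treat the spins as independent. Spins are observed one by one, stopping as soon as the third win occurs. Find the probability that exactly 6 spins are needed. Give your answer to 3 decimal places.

Y = trial on which the third success occurs; negative binomial, r=3, p=0.351.
P(Y=6) = C(5,2) · p^3 · (1−p)^3
= 10 · 0.043244 · 0.27336 = 0.11821

0.118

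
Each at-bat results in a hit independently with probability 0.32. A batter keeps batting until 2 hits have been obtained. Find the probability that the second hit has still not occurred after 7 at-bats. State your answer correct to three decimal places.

0.289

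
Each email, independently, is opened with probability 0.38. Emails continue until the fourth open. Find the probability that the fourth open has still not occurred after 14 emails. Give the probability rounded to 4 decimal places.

Needing more than 14 emails ⇔ fewer than 4 successes in the first 14. With X ~ Binomial(14, 0.38), P(Y > 14) = P(X ≤ 3).
  k=0: C(14,0)·0.38^0·0.62^14 = 0.001240
  k=1: C(14,1)·0.38^1·0.62^13 = 0.010642
  k=2: C(14,2)·0.38^2·0.62^12 = 0.042394
  k=3: C(14,3)·0.38^3·0.62^11 = 0.103935
P(X ≤ 3) = 0.158211

0.1582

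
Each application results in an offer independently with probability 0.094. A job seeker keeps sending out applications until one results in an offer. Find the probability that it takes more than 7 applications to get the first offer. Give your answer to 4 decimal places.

0.5011

Y = number of applications to the first success; geometric, p = 0.094.
P(Y > 7) = P(first 7 all fail) = (1−p)^7 = 0.501069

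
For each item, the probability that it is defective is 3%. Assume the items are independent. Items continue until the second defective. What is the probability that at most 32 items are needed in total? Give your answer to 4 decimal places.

0.2493

Finishing within 32 items ⇔ at least 2 successes in the first 32. With X ~ Binomial(32, 0.03), P(Y ≤ 32) = 1 − P(X ≤ 1).
  k=0: C(32,0)·0.03^0·0.97^32 = 0.377308
  k=1: C(32,1)·0.03^1·0.97^31 = 0.373418
1 − 0.750725 = 0.249275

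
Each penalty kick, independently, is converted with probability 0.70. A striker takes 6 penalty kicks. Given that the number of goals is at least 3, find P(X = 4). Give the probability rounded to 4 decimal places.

0.3487

X ~ Binomial(6, 0.70). Want P(X=4 | X≥3) = P(X=4) / P(X≥3).
P(X=4) = C(6,4)·0.70^4·0.30^2 = 0.324135
P(X≥3) = 1 − 0.000729 − 0.010206 − 0.059535 = 0.929530
Ratio = 0.324135 / 0.929530 = 0.348708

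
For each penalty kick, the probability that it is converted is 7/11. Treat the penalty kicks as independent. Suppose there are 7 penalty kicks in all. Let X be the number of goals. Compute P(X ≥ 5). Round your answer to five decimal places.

X ~ Binomial(7, 0.636364); P(X ≥ 5) = Σ C(7,k) p^k (1−p)^(7−k) over k:
  k=5: C(7,5)·0.636364^5·0.363636^2 = 0.2897882
  k=6: C(7,6)·0.636364^6·0.363636^1 = 0.1690431
  k=7: C(7,7)·0.636364^7·0.363636^0 = 0.0422608
Total = 0.5010921

0.50109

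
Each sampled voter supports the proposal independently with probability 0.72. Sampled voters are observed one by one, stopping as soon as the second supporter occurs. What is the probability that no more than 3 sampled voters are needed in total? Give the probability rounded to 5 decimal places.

0.80870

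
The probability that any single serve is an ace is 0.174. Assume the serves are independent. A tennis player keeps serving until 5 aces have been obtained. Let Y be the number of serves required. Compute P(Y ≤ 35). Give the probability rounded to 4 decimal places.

Finishing within 35 serves ⇔ at least 5 successes in the first 35. With X ~ Binomial(35, 0.174), P(Y ≤ 35) = 1 − P(X ≤ 4).
  k=0: C(35,0)·0.174^0·0.826^35 = 0.001243
  k=1: C(35,1)·0.174^1·0.826^34 = 0.009161
  k=2: C(35,2)·0.174^2·0.826^33 = 0.032806
  k=3: C(35,3)·0.174^3·0.826^32 = 0.076018
  k=4: C(35,4)·0.174^4·0.826^31 = 0.128109
1 − 0.247337 = 0.752663

0.7527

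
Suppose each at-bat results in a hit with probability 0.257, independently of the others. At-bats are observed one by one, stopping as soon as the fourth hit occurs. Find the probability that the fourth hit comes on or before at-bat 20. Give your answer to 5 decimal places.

0.79540

Finishing within 20 at-bats ⇔ at least 4 successes in the first 20. With X ~ Binomial(20, 0.257), P(Y ≤ 20) = 1 − P(X ≤ 3).
  k=0: C(20,0)·0.257^0·0.743^20 = 0.0026289
  k=1: C(20,1)·0.257^1·0.743^19 = 0.0181866
  k=2: C(20,2)·0.257^2·0.743^18 = 0.0597611
  k=3: C(20,3)·0.257^3·0.743^17 = 0.1240264
1 − 0.2046029 = 0.7953971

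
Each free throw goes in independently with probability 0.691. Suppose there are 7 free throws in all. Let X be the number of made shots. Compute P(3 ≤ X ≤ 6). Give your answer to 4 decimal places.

0.8921

X ~ Binomial(7, 0.691); P(3 ≤ X ≤ 6) = Σ C(7,k) p^k (1−p)^(7−k) over k:
  k=3: C(7,3)·0.691^3·0.309^4 = 0.105278
  k=4: C(7,4)·0.691^4·0.309^3 = 0.235427
  k=5: C(7,5)·0.691^5·0.309^2 = 0.315883
  k=6: C(7,6)·0.691^6·0.309^1 = 0.235464
Total = 0.892052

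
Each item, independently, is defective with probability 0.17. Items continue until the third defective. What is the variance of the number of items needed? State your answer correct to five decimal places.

Y = total items until the third success; negative binomial with r=3, p=0.17.
Var(Y) = r(1−p)/p² = 3·0.83 / 0.17² = 86.1591696

86.15917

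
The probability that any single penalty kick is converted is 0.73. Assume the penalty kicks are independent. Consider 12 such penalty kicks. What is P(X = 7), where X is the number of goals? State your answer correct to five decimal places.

0.12555

X ~ Binomial(n=12, p=0.73).
P(X=7) = C(12,7) · p^7 · (1−p)^5
= 792 · 0.11047 · 0.0014349 = 0.1255463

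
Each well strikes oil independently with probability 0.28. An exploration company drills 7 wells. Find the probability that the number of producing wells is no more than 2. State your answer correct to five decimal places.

X ~ Binomial(7, 0.28); P(X ≤ 2) = Σ C(7,k) p^k (1−p)^(7−k) over k:
  k=0: C(7,0)·0.28^0·0.72^7 = 0.1003061
  k=1: C(7,1)·0.28^1·0.72^6 = 0.2730556
  k=2: C(7,2)·0.28^2·0.72^5 = 0.3185648
Total = 0.6919265

0.69193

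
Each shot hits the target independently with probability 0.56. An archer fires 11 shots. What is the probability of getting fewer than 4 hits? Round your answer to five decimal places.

0.05316

X ~ Binomial(11, 0.56); P(X ≤ 3) = Σ C(11,k) p^k (1−p)^(11−k) over k:
  k=0: C(11,0)·0.56^0·0.44^11 = 0.0001197
  k=1: C(11,1)·0.56^1·0.44^10 = 0.0016754
  k=2: C(11,2)·0.56^2·0.44^9 = 0.0106614
  k=3: C(11,3)·0.56^3·0.44^8 = 0.0407070
Total = 0.0531634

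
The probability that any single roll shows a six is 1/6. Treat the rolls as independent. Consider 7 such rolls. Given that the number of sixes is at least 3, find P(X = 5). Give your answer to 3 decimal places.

0.020

X ~ Binomial(7, 0.166667). Want P(X=5 | X≥3) = P(X=5) / P(X≥3).
P(X=5) = C(7,5)·0.166667^5·0.833333^2 = 0.00188
P(X≥3) = 1 − 0.27908 − 0.39071 − 0.23443 = 0.09578
Ratio = 0.00188 / 0.09578 = 0.01958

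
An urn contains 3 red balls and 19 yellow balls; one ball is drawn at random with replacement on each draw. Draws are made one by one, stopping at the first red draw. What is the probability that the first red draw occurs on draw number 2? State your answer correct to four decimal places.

0.1178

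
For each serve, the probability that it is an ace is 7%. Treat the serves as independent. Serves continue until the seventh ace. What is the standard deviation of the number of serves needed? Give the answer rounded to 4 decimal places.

Y = total serves until the seventh success; negative binomial with r=7, p=0.07.
SD(Y) = √[r(1−p)/p²] = √(1328.571429) = 36.449574

36.4496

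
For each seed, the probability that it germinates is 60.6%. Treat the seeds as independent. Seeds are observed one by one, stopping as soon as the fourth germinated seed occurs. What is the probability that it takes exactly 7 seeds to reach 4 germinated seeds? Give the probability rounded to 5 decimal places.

Y = trial on which the fourth success occurs; negative binomial, r=4, p=0.606.
P(Y=7) = C(6,3) · p^4 · (1−p)^3
= 20 · 0.13486 · 0.061163 = 0.1649716

0.16497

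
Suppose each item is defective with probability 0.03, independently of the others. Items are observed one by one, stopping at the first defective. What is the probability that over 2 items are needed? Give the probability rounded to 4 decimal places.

0.9409

Y = number of items to the first success; geometric, p = 0.03.
P(Y > 2) = P(first 2 all fail) = (1−p)^2 = 0.940900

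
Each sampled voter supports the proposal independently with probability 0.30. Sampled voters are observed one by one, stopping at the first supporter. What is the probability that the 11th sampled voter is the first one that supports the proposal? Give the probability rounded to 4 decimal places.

Geometric (trials to first success), p = 0.30.
P(Y = 11) = (1−p)^10 · p = 0.028248 · 0.30 = 0.008474

0.0085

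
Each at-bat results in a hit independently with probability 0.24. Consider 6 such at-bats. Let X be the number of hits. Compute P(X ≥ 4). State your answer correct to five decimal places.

X ~ Binomial(6, 0.24); P(X ≥ 4) = Σ C(6,k) p^k (1−p)^(6−k) over k:
  k=4: C(6,4)·0.24^4·0.76^2 = 0.0287451
  k=5: C(6,5)·0.24^5·0.76^1 = 0.0036310
  k=6: C(6,6)·0.24^6·0.76^0 = 0.0001911
Total = 0.0325671

0.03257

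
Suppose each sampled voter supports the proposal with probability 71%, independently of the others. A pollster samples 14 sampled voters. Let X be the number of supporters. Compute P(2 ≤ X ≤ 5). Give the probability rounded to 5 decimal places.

0.00649

X ~ Binomial(14, 0.71); P(2 ≤ X ≤ 5) = Σ C(14,k) p^k (1−p)^(14−k) over k:
  k=2: C(14,2)·0.71^2·0.29^12 = 0.0000162
  k=3: C(14,3)·0.71^3·0.29^11 = 0.0001589
  k=4: C(14,4)·0.71^4·0.29^10 = 0.0010702
  k=5: C(14,5)·0.71^5·0.29^9 = 0.0052401
Total = 0.0064854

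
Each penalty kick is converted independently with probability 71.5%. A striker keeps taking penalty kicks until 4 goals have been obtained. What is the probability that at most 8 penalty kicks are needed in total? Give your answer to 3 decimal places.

0.953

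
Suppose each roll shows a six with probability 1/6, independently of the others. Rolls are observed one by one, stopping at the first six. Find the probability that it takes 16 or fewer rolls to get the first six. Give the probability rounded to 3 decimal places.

Y = number of rolls to the first success; geometric, p = 0.166667.
P(Y ≤ 16) = 1 − (1−p)^16 = 1 − 0.05409 = 0.94591

0.946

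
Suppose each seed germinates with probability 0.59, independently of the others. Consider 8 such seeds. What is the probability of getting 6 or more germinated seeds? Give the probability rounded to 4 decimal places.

0.2948

X ~ Binomial(8, 0.59); P(X ≥ 6) = Σ C(8,k) p^k (1−p)^(8−k) over k:
  k=6: C(8,6)·0.59^6·0.41^2 = 0.198535
  k=7: C(8,7)·0.59^7·0.41^1 = 0.081628
  k=8: C(8,8)·0.59^8·0.41^0 = 0.014683
Total = 0.294846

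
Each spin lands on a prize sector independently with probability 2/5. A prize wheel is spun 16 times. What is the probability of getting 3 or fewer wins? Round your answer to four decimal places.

X ~ Binomial(16, 0.40); P(X ≤ 3) = Σ C(16,k) p^k (1−p)^(16−k) over k:
  k=0: C(16,0)·0.40^0·0.60^16 = 0.000282
  k=1: C(16,1)·0.40^1·0.60^15 = 0.003009
  k=2: C(16,2)·0.40^2·0.60^14 = 0.015046
  k=3: C(16,3)·0.40^3·0.60^13 = 0.046810
Total = 0.065147

0.0651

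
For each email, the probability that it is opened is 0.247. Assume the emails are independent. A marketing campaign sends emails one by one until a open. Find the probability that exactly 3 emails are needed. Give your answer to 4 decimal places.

0.1401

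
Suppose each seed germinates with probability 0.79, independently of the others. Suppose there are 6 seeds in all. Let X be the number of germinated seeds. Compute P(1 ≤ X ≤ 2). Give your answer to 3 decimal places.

0.020

X ~ Binomial(6, 0.79); P(1 ≤ X ≤ 2) = Σ C(6,k) p^k (1−p)^(6−k) over k:
  k=1: C(6,1)·0.79^1·0.21^5 = 0.00194
  k=2: C(6,2)·0.79^2·0.21^4 = 0.01821
Total = 0.02014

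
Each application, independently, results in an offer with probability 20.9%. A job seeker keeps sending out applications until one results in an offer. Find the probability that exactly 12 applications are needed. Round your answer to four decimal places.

0.0159

Geometric (trials to first success), p = 0.209.
P(Y = 12) = (1−p)^11 · p = 0.075848 · 0.209 = 0.015852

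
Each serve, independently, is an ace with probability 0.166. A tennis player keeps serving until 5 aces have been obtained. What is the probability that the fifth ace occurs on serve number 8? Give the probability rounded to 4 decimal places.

0.0026

Y = trial on which the fifth success occurs; negative binomial, r=5, p=0.166.
P(Y=8) = C(7,4) · p^5 · (1−p)^3
= 35 · 0.00012605 · 0.58009 = 0.002559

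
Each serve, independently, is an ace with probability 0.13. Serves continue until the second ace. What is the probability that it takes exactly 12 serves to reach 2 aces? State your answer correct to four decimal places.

Y = trial on which the second success occurs; negative binomial, r=2, p=0.13.
P(Y=12) = C(11,1) · p^2 · (1−p)^10
= 11 · 0.0169 · 0.24842 = 0.046182

0.0462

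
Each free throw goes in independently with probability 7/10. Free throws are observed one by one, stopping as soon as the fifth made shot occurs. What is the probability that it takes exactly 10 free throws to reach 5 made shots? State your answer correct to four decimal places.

0.0515

Y = trial on which the fifth success occurs; negative binomial, r=5, p=0.70.
P(Y=10) = C(9,4) · p^5 · (1−p)^5
= 126 · 0.16807 · 0.00243 = 0.051460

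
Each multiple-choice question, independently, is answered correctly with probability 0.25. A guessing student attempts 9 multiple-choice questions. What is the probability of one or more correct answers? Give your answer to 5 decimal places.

0.92492

P(at least one) = 1 − P(none) = 1 − (1 − 0.25)^9
= 1 − 0.0750847 = 0.9249153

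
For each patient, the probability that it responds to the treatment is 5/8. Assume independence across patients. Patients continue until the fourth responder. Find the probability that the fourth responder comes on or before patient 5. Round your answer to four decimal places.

Finishing within 5 patients ⇔ at least 4 successes in the first 5. With X ~ Binomial(5, 0.625), P(Y ≤ 5) = 1 − P(X ≤ 3).
  k=0: C(5,0)·0.625^0·0.375^5 = 0.007416
  k=1: C(5,1)·0.625^1·0.375^4 = 0.061798
  k=2: C(5,2)·0.625^2·0.375^3 = 0.205994
  k=3: C(5,3)·0.625^3·0.375^2 = 0.343323
1 − 0.618530 = 0.381470

0.3815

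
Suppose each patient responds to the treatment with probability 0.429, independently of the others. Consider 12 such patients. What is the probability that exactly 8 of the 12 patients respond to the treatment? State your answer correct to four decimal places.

X ~ Binomial(n=12, p=0.429).
P(X=8) = C(12,8) · p^8 · (1−p)^4
= 495 · 0.0011473 · 0.1063 = 0.060368

0.0604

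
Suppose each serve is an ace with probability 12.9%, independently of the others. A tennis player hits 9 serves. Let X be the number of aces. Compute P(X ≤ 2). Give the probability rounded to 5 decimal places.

0.90091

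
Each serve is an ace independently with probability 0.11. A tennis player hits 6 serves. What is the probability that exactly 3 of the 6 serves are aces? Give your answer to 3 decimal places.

X ~ Binomial(n=6, p=0.11).
P(X=3) = C(6,3) · p^3 · (1−p)^3
= 20 · 0.001331 · 0.70497 = 0.01877

0.019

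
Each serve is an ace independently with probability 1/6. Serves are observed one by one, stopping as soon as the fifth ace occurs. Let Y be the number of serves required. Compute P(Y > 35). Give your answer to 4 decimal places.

0.2843

Needing more than 35 serves ⇔ fewer than 5 successes in the first 35. With X ~ Binomial(35, 0.166667), P(Y > 35) = P(X ≤ 4).
  k=0: C(35,0)·0.166667^0·0.833333^35 = 0.001693
  k=1: C(35,1)·0.166667^1·0.833333^34 = 0.011851
  k=2: C(35,2)·0.166667^2·0.833333^33 = 0.040293
  k=3: C(35,3)·0.166667^3·0.833333^32 = 0.088645
  k=4: C(35,4)·0.166667^4·0.833333^31 = 0.141833
P(X ≤ 4) = 0.284315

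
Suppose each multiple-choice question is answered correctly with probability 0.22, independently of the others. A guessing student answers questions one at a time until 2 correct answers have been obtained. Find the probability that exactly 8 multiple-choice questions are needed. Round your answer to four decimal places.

0.0763

Y = trial on which the second success occurs; negative binomial, r=2, p=0.22.
P(Y=8) = C(7,1) · p^2 · (1−p)^6
= 7 · 0.0484 · 0.2252 = 0.076298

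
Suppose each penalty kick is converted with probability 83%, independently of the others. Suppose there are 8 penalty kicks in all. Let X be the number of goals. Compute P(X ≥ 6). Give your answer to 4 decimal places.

0.8588

X ~ Binomial(8, 0.83); P(X ≥ 6) = Σ C(8,k) p^k (1−p)^(8−k) over k:
  k=6: C(8,6)·0.83^6·0.17^2 = 0.264560
  k=7: C(8,7)·0.83^7·0.17^1 = 0.369050
  k=8: C(8,8)·0.83^8·0.17^0 = 0.225229
Total = 0.858840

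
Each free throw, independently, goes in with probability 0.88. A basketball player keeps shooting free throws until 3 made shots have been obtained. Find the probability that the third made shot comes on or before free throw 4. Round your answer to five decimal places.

Finishing within 4 free throws ⇔ at least 3 successes in the first 4. With X ~ Binomial(4, 0.88), P(Y ≤ 4) = 1 − P(X ≤ 2).
  k=0: C(4,0)·0.88^0·0.12^4 = 0.0002074
  k=1: C(4,1)·0.88^1·0.12^3 = 0.0060826
  k=2: C(4,2)·0.88^2·0.12^2 = 0.0669082
1 − 0.0731981 = 0.9268019

0.92680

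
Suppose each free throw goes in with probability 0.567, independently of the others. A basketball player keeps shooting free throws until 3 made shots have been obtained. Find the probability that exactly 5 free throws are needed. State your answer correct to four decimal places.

Y = trial on which the third success occurs; negative binomial, r=3, p=0.567.
P(Y=5) = C(4,2) · p^3 · (1−p)^2
= 6 · 0.18228 · 0.18749 = 0.205058

0.2051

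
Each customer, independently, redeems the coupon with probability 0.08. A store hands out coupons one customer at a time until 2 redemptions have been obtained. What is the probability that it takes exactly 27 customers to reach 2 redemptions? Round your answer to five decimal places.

Y = trial on which the second success occurs; negative binomial, r=2, p=0.08.
P(Y=27) = C(26,1) · p^2 · (1−p)^25
= 26 · 0.0064 · 0.12436 = 0.0206942

0.02069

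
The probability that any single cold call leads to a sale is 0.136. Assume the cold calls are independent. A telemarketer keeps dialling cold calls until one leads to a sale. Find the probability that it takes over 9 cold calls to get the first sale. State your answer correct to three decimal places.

Y = number of cold calls to the first success; geometric, p = 0.136.
P(Y > 9) = P(first 9 all fail) = (1−p)^9 = 0.26830

0.268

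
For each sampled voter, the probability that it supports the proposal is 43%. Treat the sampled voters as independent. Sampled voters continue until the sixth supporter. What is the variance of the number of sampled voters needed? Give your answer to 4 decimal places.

Y = total sampled voters until the sixth success; negative binomial with r=6, p=0.43.
Var(Y) = r(1−p)/p² = 6·0.57 / 0.43² = 18.496485

18.4965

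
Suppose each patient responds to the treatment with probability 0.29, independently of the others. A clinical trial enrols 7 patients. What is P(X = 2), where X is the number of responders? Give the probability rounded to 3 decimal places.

0.319

X ~ Binomial(n=7, p=0.29).
P(X=2) = C(7,2) · p^2 · (1−p)^5
= 21 · 0.0841 · 0.18042 = 0.31864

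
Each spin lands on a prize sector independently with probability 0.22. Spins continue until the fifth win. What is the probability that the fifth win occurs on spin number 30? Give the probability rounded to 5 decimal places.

0.02456

Y = trial on which the fifth success occurs; negative binomial, r=5, p=0.22.
P(Y=30) = C(29,4) · p^5 · (1−p)^25
= 23751 · 0.00051536 · 0.0020062 = 0.0245562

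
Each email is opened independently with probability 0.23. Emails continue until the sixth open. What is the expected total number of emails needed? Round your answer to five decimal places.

Y = total emails until the sixth success; negative binomial with r=6, p=0.23.
E[Y] = r / p = 6 / 0.23 = 26.0869565

26.08696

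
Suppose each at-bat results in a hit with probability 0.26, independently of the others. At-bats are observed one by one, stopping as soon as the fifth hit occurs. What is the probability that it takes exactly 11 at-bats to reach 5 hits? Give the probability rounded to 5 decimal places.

Y = trial on which the fifth success occurs; negative binomial, r=5, p=0.26.
P(Y=11) = C(10,4) · p^5 · (1−p)^6
= 210 · 0.0011881 · 0.16421 = 0.0409710

0.04097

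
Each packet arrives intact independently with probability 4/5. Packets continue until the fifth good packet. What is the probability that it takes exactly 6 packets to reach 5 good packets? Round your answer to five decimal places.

Y = trial on which the fifth success occurs; negative binomial, r=5, p=0.80.
P(Y=6) = C(5,4) · p^5 · (1−p)^1
= 5 · 0.32768 · 0.2 = 0.3276800

0.32768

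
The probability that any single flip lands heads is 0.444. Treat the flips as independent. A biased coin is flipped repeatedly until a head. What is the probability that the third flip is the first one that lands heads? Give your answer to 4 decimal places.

0.1373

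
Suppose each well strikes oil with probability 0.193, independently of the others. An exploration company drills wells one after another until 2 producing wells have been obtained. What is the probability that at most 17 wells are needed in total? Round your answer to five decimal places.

Finishing within 17 wells ⇔ at least 2 successes in the first 17. With X ~ Binomial(17, 0.193), P(Y ≤ 17) = 1 − P(X ≤ 1).
  k=0: C(17,0)·0.193^0·0.807^17 = 0.0261126
  k=1: C(17,1)·0.193^1·0.807^16 = 0.1061653
1 − 0.1322779 = 0.8677221

0.86772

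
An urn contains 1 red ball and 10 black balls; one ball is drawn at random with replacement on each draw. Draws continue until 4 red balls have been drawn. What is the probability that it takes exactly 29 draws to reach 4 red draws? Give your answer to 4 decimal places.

0.0207

Y = trial on which the fourth success occurs; negative binomial, r=4, p=0.090909.
P(Y=29) = C(28,3) · p^4 · (1−p)^25
= 3276 · 6.8301e-05 · 0.092296 = 0.020652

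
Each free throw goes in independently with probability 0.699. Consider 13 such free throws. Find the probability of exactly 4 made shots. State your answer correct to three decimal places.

0.003

X ~ Binomial(n=13, p=0.699).
P(X=4) = C(13,4) · p^4 · (1−p)^9
= 715 · 0.23873 · 2.0281e-05 = 0.00346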